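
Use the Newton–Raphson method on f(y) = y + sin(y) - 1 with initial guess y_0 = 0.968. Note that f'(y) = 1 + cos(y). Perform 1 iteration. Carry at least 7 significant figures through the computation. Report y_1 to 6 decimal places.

y_0 = 0.968000: f = 0.791753, f' = 1.566948 → y_1 = 0.968000 - (0.791753)/(1.566948) = 0.462716

0.462716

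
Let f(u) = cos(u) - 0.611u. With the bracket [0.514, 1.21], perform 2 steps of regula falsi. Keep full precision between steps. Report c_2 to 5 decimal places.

0.94970

f(0.514000) = 0.556731, f(1.210000) = -0.386291
step 1: c = 0.924897, f(c) = 0.036805 > 0 → new bracket [0.924897, 1.210000]
step 2: c = 0.949698, f(c) = 0.001663 > 0 → new bracket [0.949698, 1.210000]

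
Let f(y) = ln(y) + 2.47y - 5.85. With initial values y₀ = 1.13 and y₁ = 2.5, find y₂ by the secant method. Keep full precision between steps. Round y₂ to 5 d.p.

2.09297

f(y_0) = -2.936682, f(y_1) = 1.241291
y_2 = 2.500000 - (1.241291)·(2.500000 - 1.130000)/(1.241291 - (-2.936682)) = 2.092968; f(y_2) = 0.058214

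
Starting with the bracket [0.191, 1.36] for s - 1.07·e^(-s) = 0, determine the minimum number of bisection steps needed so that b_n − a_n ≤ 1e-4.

Initial width b − a = 1.36 − 0.191 = 1.169000.
After n steps the width is (b−a)/2^n; need (b−a)/2^n ≤ 1e-4.
So n ≥ log₂(1.169000/1e-4) = log₂(11690.0000) ≈ 13.5130.
Hence n = 14.

14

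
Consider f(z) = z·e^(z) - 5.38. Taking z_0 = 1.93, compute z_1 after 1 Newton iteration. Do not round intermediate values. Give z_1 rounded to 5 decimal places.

Newton update: z ← z − f(z)/f'(z).
f'(z) = (z + 1)·e^(z)
z_0 = 1.930000: f = 7.916755, f' = 20.186265 → z_1 = 1.930000 - (7.916755)/(20.186265) = 1.537815

1.53781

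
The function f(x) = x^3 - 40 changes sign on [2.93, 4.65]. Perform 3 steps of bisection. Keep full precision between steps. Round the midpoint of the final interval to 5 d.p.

3.46750

f(2.930000) = -14.846243, f(4.650000) = 60.544625 (opposite signs)
step 1: m = 3.790000, f(m) = 14.439939 > 0 → root in [2.930000, 3.790000]
step 2: m = 3.360000, f(m) = -2.066944 < 0 → root in [3.360000, 3.790000]
step 3: m = 3.575000, f(m) = 5.690734 > 0 → root in [3.360000, 3.575000]
Midpoint of [3.360000, 3.575000] = 3.467500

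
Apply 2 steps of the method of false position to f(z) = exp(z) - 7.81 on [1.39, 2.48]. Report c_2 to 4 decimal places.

f(1.390000) = -3.795150, f(2.480000) = 4.131264
step 1: c = 1.911890, f(c) = -1.044138 < 0 → new bracket [1.911890, 2.480000]
step 2: c = 2.026506, f(c) = -0.222471 < 0 → new bracket [2.026506, 2.480000]

2.0265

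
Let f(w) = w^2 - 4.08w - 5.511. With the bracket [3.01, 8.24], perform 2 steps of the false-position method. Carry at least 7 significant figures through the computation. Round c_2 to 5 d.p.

f(3.010000) = -8.731700, f(8.240000) = 28.767400
step 1: c = 4.227810, f(c) = -4.886086 < 0 → new bracket [4.227810, 8.240000]
step 2: c = 4.810333, f(c) = -1.997858 < 0 → new bracket [4.810333, 8.240000]

4.81033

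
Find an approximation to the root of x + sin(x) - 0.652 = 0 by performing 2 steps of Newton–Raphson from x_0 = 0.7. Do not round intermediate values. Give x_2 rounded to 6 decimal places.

f'(x) = 1 + cos(x)
x_0 = 0.700000: f = 0.692218, f' = 1.764842 → x_1 = 0.700000 - (0.692218)/(1.764842) = 0.307774
x_1 = 0.307774: f = -0.041289, f' = 1.953010 → x_2 = 0.307774 - (-0.041289)/(1.953010) = 0.328915

0.328915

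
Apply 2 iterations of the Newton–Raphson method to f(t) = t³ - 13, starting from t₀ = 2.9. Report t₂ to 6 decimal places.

Newton update: t ← t − f(t)/f'(t).
f'(t) = 3t²
t_0 = 2.900000: f = 11.389000, f' = 25.230000 → t_1 = 2.900000 - (11.389000)/(25.230000) = 2.448593
t_1 = 2.448593: f = 1.680802, f' = 17.986822 → t_2 = 2.448593 - (1.680802)/(17.986822) = 2.355147

2.355147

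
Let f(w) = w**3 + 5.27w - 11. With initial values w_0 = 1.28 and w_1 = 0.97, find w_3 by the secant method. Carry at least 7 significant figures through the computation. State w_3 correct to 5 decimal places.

f(w_0) = -2.157248, f(w_1) = -4.975427
w_2 = 0.970000 - (-4.975427)·(0.970000 - 1.280000)/(-4.975427 - (-2.157248)) = 1.517298; f(w_2) = 0.489268
w_3 = 1.517298 - (0.489268)·(1.517298 - 0.970000)/(0.489268 - (-4.975427)) = 1.468297; f(w_3) = -0.096584

1.46830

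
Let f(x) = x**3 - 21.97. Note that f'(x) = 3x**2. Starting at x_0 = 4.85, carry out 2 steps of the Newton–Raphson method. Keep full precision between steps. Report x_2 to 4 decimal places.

2.9460

x_0 = 4.850000: f = 92.114125, f' = 70.567500 → x_1 = 4.850000 - (92.114125)/(70.567500) = 3.544666
x_1 = 3.544666: f = 22.567530, f' = 37.693981 → x_2 = 3.544666 - (22.567530)/(37.693981) = 2.945963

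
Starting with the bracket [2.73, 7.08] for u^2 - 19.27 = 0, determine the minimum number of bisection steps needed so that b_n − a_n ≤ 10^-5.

Initial width b − a = 7.08 − 2.73 = 4.350000.
After n steps the width is (b−a)/2^n; need (b−a)/2^n ≤ 10^-5.
So n ≥ log₂(4.350000/10^-5) = log₂(435000.0000) ≈ 18.7307.
Hence n = 19.

19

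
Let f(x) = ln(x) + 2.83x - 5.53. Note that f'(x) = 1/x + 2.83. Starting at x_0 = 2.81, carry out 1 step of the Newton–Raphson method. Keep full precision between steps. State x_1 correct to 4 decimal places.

1.7254

x_0 = 2.810000: f = 3.455484, f' = 3.185872 → x_1 = 2.810000 - (3.455484)/(3.185872) = 1.725372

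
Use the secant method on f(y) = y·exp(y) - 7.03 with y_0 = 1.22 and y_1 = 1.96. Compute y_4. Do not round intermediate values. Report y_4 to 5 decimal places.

1.52844

f(y_0) = -2.897631, f(y_1) = 6.884681
y_2 = 1.960000 - (6.884681)·(1.960000 - 1.220000)/(6.884681 - (-2.897631)) = 1.439196; f(y_2) = -0.960470
y_3 = 1.439196 - (-0.960470)·(1.439196 - 1.960000)/(-0.960470 - (6.884681)) = 1.502958; f(y_3) = -0.274261
y_4 = 1.502958 - (-0.274261)·(1.502958 - 1.439196)/(-0.274261 - (-0.960470)) = 1.528441; f(y_4) = 0.017619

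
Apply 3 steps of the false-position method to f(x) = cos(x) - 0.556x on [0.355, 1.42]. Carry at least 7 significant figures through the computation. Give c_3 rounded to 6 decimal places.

0.988494

f(0.355000) = 0.740266, f(1.420000) = -0.639295
step 1: c = 0.926474, f(c) = 0.085537 > 0 → new bracket [0.926474, 1.420000]
step 2: c = 0.984715, f(c) = 0.005599 > 0 → new bracket [0.984715, 1.420000]
step 3: c = 0.988494, f(c) = 0.000345 > 0 → new bracket [0.988494, 1.420000]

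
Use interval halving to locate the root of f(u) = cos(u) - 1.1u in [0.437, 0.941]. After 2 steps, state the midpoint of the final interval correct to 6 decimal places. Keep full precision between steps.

0.752000

f(0.437000) = 0.425325, f(0.941000) = -0.446120 (opposite signs)
step 1: m = 0.689000, f(m) = 0.013982 > 0 → root in [0.689000, 0.941000]
step 2: m = 0.815000, f(m) = -0.210632 < 0 → root in [0.689000, 0.815000]
Midpoint of [0.689000, 0.815000] = 0.752000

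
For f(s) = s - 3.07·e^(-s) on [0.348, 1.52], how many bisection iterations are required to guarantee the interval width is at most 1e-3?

Initial width b − a = 1.52 − 0.348 = 1.172000.
After n steps the width is (b−a)/2^n; need (b−a)/2^n ≤ 1e-3.
So n ≥ log₂(1.172000/1e-3) = log₂(1172.0000) ≈ 10.1948.
Hence n = 11.

11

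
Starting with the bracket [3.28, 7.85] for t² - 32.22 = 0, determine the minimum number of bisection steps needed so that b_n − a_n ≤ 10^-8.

Initial width b − a = 7.85 − 3.28 = 4.570000.
After n steps the width is (b−a)/2^n; need (b−a)/2^n ≤ 10^-8.
So n ≥ log₂(4.570000/10^-8) = log₂(457000000.0000) ≈ 28.7676.
Hence n = 29.

29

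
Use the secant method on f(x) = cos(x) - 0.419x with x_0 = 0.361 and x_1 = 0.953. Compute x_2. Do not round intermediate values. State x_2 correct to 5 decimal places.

f(x_0) = 0.784285, f(x_1) = 0.179933
x_2 = 0.953000 - (0.179933)·(0.953000 - 0.361000)/(0.179933 - (0.784285)) = 1.129256; f(x_2) = -0.045825

1.12926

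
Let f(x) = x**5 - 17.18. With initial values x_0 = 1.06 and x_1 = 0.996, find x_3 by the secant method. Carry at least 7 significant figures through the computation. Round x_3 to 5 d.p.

1.04862

f(x_0) = -15.841774, f(x_1) = -16.199841
x_2 = 0.996000 - (-16.199841)·(0.996000 - 1.060000)/(-16.199841 - (-15.841774)) = 3.891525; f(x_2) = 875.301681
x_3 = 3.891525 - (875.301681)·(3.891525 - 0.996000)/(875.301681 - (-16.199841)) = 1.048616; f(x_3) = -15.912109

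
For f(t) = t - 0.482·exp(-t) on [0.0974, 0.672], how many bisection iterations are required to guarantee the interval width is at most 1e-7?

23

Initial width b − a = 0.672 − 0.0974 = 0.574600.
After n steps the width is (b−a)/2^n; need (b−a)/2^n ≤ 1e-7.
So n ≥ log₂(0.574600/1e-7) = log₂(5746000.0000) ≈ 22.4541.
Hence n = 23.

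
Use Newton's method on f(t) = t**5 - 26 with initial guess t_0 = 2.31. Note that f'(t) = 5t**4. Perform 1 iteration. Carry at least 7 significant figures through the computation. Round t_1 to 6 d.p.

Newton update: t ← t − f(t)/f'(t).
t_0 = 2.310000: f = 39.774855, f' = 142.369816 → t_1 = 2.310000 - (39.774855)/(142.369816) = 2.030623

2.030623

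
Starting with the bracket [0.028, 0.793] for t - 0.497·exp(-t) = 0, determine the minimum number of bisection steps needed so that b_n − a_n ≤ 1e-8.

27

Initial width b − a = 0.793 − 0.028 = 0.765000.
After n steps the width is (b−a)/2^n; need (b−a)/2^n ≤ 1e-8.
So n ≥ log₂(0.765000/1e-8) = log₂(76500000.0000) ≈ 26.1890.
Hence n = 27.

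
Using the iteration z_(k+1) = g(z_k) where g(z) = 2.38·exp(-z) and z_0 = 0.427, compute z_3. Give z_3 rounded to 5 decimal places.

1.43820

z_1 = g(0.427000) = 1.552863
z_2 = g(1.552863) = 0.503706
z_3 = g(0.503706) = 1.438203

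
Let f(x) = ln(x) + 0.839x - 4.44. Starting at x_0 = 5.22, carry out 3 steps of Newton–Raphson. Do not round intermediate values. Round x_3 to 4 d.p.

3.7247

f'(x) = 1/x + 0.839
x_0 = 5.220000: f = 1.592077, f' = 1.030571 → x_1 = 5.220000 - (1.592077)/(1.030571) = 3.675150
x_1 = 3.675150: f = -0.054955, f' = 1.111098 → x_2 = 3.675150 - (-0.054955)/(1.111098) = 3.724610
x_2 = 3.724610: f = -0.000090, f' = 1.107484 → x_3 = 3.724610 - (-0.000090)/(1.107484) = 3.724691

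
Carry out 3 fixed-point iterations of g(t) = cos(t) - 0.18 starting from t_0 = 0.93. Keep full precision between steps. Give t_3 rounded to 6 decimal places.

t_1 = g(0.930000) = 0.417834
t_2 = g(0.417834) = 0.733970
t_3 = g(0.733970) = 0.562521

0.562521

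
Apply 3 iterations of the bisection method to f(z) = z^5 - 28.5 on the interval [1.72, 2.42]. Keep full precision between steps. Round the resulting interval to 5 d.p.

f(1.720000) = -13.446335, f(2.420000) = 54.499759 (opposite signs)
step 1: m = 2.070000, f(m) = 9.505962 > 0 → root in [1.720000, 2.070000]
step 2: m = 1.895000, f(m) = -4.063102 < 0 → root in [1.895000, 2.070000]
step 3: m = 1.982500, f(m) = 2.124287 > 0 → root in [1.895000, 1.982500]

[1.89500, 1.98250]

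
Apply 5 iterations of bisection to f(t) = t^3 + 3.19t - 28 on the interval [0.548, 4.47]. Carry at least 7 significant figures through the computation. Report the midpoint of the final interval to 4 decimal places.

f(0.548000) = -26.087313, f(4.470000) = 75.573923 (opposite signs)
step 1: m = 2.509000, f(m) = -4.201932 < 0 → root in [2.509000, 4.470000]
step 2: m = 3.489500, f(m) = 25.621786 > 0 → root in [2.509000, 3.489500]
step 3: m = 2.999250, f(m) = 8.547363 > 0 → root in [2.509000, 2.999250]
step 4: m = 2.754125, f(m) = 1.676260 > 0 → root in [2.509000, 2.754125]
step 5: m = 2.631563, f(m) = -1.381426 < 0 → root in [2.631563, 2.754125]
Midpoint of [2.631563, 2.754125] = 2.692844

2.6928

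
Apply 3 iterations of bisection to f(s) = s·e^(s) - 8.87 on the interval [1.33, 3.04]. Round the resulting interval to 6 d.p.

[1.543750, 1.757500]

f(1.330000) = -3.841212, f(3.040000) = 54.681939 (opposite signs)
step 1: m = 2.185000, f(m) = 10.556067 > 0 → root in [1.330000, 2.185000]
step 2: m = 1.757500, f(m) = 1.319852 > 0 → root in [1.330000, 1.757500]
step 3: m = 1.543750, f(m) = -1.641984 < 0 → root in [1.543750, 1.757500]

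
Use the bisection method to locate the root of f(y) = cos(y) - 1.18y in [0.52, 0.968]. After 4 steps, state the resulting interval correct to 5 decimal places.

[0.66000, 0.68800]

f(0.520000) = 0.254219, f(0.968000) = -0.575292 (opposite signs)
step 1: m = 0.744000, f(m) = -0.142154 < 0 → root in [0.520000, 0.744000]
step 2: m = 0.632000, f(m) = 0.061088 > 0 → root in [0.632000, 0.744000]
step 3: m = 0.688000, f(m) = -0.039322 < 0 → root in [0.632000, 0.688000]
step 4: m = 0.660000, f(m) = 0.011192 > 0 → root in [0.660000, 0.688000]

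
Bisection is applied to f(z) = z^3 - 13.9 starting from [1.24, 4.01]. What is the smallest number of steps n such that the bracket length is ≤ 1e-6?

Initial width b − a = 4.01 − 1.24 = 2.770000.
After n steps the width is (b−a)/2^n; need (b−a)/2^n ≤ 1e-6.
So n ≥ log₂(2.770000/1e-6) = log₂(2770000.0000) ≈ 21.4015.
Hence n = 22.

22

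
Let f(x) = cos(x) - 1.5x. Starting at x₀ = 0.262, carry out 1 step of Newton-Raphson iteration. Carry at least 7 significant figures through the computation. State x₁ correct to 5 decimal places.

0.58768

f'(x) = -sin(x) - 1.5
x_0 = 0.262000: f = 0.572874, f' = -1.759013 → x_1 = 0.262000 - (0.572874)/(-1.759013) = 0.587679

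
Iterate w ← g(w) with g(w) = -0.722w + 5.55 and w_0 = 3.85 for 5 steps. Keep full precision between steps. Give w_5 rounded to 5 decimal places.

w_1 = g(3.850000) = 2.770300
w_2 = g(2.770300) = 3.549843
w_3 = g(3.549843) = 2.987013
w_4 = g(2.987013) = 3.393377
w_5 = g(3.393377) = 3.099982

3.09998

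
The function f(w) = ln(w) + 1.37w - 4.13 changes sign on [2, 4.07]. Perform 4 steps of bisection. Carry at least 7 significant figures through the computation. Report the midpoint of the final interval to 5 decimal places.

2.32344

f(2.000000) = -0.696853, f(4.070000) = 2.849543 (opposite signs)
step 1: m = 3.035000, f(m) = 1.138161 > 0 → root in [2.000000, 3.035000]
step 2: m = 2.517500, f(m) = 0.242241 > 0 → root in [2.000000, 2.517500]
step 3: m = 2.258750, f(m) = -0.220701 < 0 → root in [2.258750, 2.517500]
step 4: m = 2.388125, f(m) = 0.012240 > 0 → root in [2.258750, 2.388125]
Midpoint of [2.258750, 2.388125] = 2.323437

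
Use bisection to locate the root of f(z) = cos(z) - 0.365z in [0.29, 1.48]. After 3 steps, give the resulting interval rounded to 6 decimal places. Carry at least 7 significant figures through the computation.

[1.033750, 1.182500]

f(0.290000) = 0.852394, f(1.480000) = -0.449528 (opposite signs)
step 1: m = 0.885000, f(m) = 0.310265 > 0 → root in [0.885000, 1.480000]
step 2: m = 1.182500, f(m) = -0.053000 < 0 → root in [0.885000, 1.182500]
step 3: m = 1.033750, f(m) = 0.134282 > 0 → root in [1.033750, 1.182500]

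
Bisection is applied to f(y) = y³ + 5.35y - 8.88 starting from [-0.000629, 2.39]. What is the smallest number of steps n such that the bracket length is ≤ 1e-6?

22

Initial width b − a = 2.39 − -0.000629 = 2.390629.
After n steps the width is (b−a)/2^n; need (b−a)/2^n ≤ 1e-6.
So n ≥ log₂(2.390629/1e-6) = log₂(2390629.0000) ≈ 21.1890.
Hence n = 22.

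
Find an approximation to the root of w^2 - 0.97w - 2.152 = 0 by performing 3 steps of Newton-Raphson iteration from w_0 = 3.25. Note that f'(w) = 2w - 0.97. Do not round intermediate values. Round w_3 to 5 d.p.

w_0 = 3.250000: f = 5.258000, f' = 5.530000 → w_1 = 3.250000 - (5.258000)/(5.530000) = 2.299186
w_1 = 2.299186: f = 0.904047, f' = 3.628373 → w_2 = 2.299186 - (0.904047)/(3.628373) = 2.050026
w_2 = 2.050026: f = 0.062081, f' = 3.130052 → w_3 = 2.050026 - (0.062081)/(3.130052) = 2.030192

2.03019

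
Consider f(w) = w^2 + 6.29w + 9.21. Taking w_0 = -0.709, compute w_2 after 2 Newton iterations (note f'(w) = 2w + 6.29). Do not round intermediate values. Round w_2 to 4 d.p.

Newton update: w ← w − f(w)/f'(w).
w_0 = -0.709000: f = 5.253071, f' = 4.872000 → w_1 = -0.709000 - (5.253071)/(4.872000) = -1.787217
w_1 = -1.787217: f = 1.162551, f' = 2.715567 → w_2 = -1.787217 - (1.162551)/(2.715567) = -2.215323

-2.2153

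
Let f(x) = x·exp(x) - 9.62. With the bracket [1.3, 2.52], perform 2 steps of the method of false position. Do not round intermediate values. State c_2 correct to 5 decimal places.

False-position update: c = (a·f(b) − b·f(a))/(f(b) − f(a)); replace the endpoint whose sign matches f(c).
f(1.300000) = -4.849914, f(2.520000) = 21.700064
step 1: c = 1.522859, f(c) = -2.637213 < 0 → new bracket [1.522859, 2.520000]
step 2: c = 1.630910, f(c) = -1.288461 < 0 → new bracket [1.630910, 2.520000]

1.63091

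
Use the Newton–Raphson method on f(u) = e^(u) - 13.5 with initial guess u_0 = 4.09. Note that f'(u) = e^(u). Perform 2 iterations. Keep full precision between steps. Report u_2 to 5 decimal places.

2.80601

u_0 = 4.090000: f = 46.239892, f' = 59.739892 → u_1 = 4.090000 - (46.239892)/(59.739892) = 3.315980
u_1 = 3.315980: f = 14.049370, f' = 27.549370 → u_2 = 3.315980 - (14.049370)/(27.549370) = 2.806009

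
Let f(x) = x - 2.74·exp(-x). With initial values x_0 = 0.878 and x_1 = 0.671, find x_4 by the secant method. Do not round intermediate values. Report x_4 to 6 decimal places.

1.003980

f(x_0) = -0.260780, f(x_1) = -0.729680
x_2 = 0.671000 - (-0.729680)·(0.671000 - 0.878000)/(-0.729680 - (-0.260780)) = 0.993124; f(x_2) = -0.021821
x_3 = 0.993124 - (-0.021821)·(0.993124 - 0.671000)/(-0.021821 - (-0.729680)) = 1.003054; f(x_3) = -0.001862
x_4 = 1.003054 - (-0.001862)·(1.003054 - 0.993124)/(-0.001862 - (-0.021821)) = 1.003980; f(x_4) = -0.000005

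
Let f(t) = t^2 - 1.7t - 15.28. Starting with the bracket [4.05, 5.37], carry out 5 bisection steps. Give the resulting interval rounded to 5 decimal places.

[4.83375, 4.87500]

f(4.050000) = -5.762500, f(5.370000) = 4.427900 (opposite signs)
step 1: m = 4.710000, f(m) = -1.102900 < 0 → root in [4.710000, 5.370000]
step 2: m = 5.040000, f(m) = 1.553600 > 0 → root in [4.710000, 5.040000]
step 3: m = 4.875000, f(m) = 0.198125 > 0 → root in [4.710000, 4.875000]
step 4: m = 4.792500, f(m) = -0.459194 < 0 → root in [4.792500, 4.875000]
step 5: m = 4.833750, f(m) = -0.132236 < 0 → root in [4.833750, 4.875000]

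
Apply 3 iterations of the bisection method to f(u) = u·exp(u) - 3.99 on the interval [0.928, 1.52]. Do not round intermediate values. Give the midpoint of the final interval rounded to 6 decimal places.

1.187000

f(0.928000) = -1.642675, f(1.520000) = 2.959782 (opposite signs)
step 1: m = 1.224000, f(m) = 0.172535 > 0 → root in [0.928000, 1.224000]
step 2: m = 1.076000, f(m) = -0.834173 < 0 → root in [1.076000, 1.224000]
step 3: m = 1.150000, f(m) = -0.358078 < 0 → root in [1.150000, 1.224000]
Midpoint of [1.150000, 1.224000] = 1.187000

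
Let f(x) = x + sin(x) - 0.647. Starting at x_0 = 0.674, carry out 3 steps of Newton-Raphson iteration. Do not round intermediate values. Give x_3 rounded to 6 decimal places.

0.326382

f'(x) = 1 + cos(x)
x_0 = 0.674000: f = 0.651116, f' = 1.781331 → x_1 = 0.674000 - (0.651116)/(1.781331) = 0.308478
x_1 = 0.308478: f = -0.034914, f' = 1.952797 → x_2 = 0.308478 - (-0.034914)/(1.952797) = 0.326357
x_2 = 0.326357: f = -0.000049, f' = 1.947217 → x_3 = 0.326357 - (-0.000049)/(1.947217) = 0.326382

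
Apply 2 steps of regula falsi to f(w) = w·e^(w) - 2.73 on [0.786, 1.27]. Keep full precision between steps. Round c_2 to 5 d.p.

f(0.786000) = -1.005044, f(1.270000) = 1.792283
step 1: c = 0.959895, f(c) = -0.223309 < 0 → new bracket [0.959895, 1.270000]
step 2: c = 0.994252, f(c) = -0.042834 < 0 → new bracket [0.994252, 1.270000]

0.99425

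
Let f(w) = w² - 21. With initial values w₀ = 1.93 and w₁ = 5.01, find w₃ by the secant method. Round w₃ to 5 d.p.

4.57517

Secant update: w_(k+1) = w_k − f(w_k)·(w_k − w_(k-1))/(f(w_k) − f(w_(k-1))).
f(w_0) = -17.275100, f(w_1) = 4.100100
w_2 = 5.010000 - (4.100100)·(5.010000 - 1.930000)/(4.100100 - (-17.275100)) = 4.419207; f(w_2) = -1.470605
w_3 = 4.419207 - (-1.470605)·(4.419207 - 5.010000)/(-1.470605 - (4.100100)) = 4.575170; f(w_3) = -0.067817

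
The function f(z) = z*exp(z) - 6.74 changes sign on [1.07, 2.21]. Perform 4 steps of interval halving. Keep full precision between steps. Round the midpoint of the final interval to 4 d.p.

1.5331

f(1.070000) = -3.620544, f(2.210000) = 13.405733 (opposite signs)
step 1: m = 1.640000, f(m) = 1.714478 > 0 → root in [1.070000, 1.640000]
step 2: m = 1.355000, f(m) = -1.486989 < 0 → root in [1.355000, 1.640000]
step 3: m = 1.497500, f(m) = -0.045428 < 0 → root in [1.497500, 1.640000]
step 4: m = 1.568750, f(m) = 0.791010 > 0 → root in [1.497500, 1.568750]
Midpoint of [1.497500, 1.568750] = 1.533125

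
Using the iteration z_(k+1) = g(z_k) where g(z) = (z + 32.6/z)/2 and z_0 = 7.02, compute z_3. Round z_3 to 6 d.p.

z_1 = g(7.020000) = 5.831937
z_2 = g(5.831937) = 5.710923
z_3 = g(5.710923) = 5.709641

5.709641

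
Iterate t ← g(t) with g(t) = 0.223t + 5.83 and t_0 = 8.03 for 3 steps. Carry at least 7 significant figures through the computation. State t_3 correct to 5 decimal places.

t_1 = g(8.030000) = 7.620690
t_2 = g(7.620690) = 7.529414
t_3 = g(7.529414) = 7.509059

7.50906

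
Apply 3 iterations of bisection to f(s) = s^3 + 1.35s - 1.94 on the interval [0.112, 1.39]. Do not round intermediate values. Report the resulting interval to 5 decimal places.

f(0.112000) = -1.787395, f(1.390000) = 2.622119 (opposite signs)
step 1: m = 0.751000, f(m) = -0.502585 < 0 → root in [0.751000, 1.390000]
step 2: m = 1.070500, f(m) = 0.731936 > 0 → root in [0.751000, 1.070500]
step 3: m = 0.910750, f(m) = 0.044948 > 0 → root in [0.751000, 0.910750]

[0.75100, 0.91075]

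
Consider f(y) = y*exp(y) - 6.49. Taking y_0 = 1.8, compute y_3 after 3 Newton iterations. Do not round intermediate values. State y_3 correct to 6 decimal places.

1.478943

f'(y) = (y+1)*exp(y)
y_0 = 1.800000: f = 4.399365, f' = 16.939013 → y_1 = 1.800000 - (4.399365)/(16.939013) = 1.540282
y_1 = 1.540282: f = 0.696812, f' = 11.852718 → y_2 = 1.540282 - (0.696812)/(11.852718) = 1.481493
y_2 = 1.481493: f = 0.027841, f' = 10.917350 → y_3 = 1.481493 - (0.027841)/(10.917350) = 1.478943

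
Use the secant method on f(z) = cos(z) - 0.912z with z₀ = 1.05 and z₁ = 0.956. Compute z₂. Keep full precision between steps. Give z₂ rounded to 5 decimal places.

0.78784

f(z_0) = -0.460029, f(z_1) = -0.295080
z_2 = 0.956000 - (-0.295080)·(0.956000 - 1.050000)/(-0.295080 - (-0.460029)) = 0.787842; f(z_2) = -0.013135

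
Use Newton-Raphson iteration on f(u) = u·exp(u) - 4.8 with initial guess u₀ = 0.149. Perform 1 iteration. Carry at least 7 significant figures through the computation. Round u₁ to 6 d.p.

3.618566

f'(u) = (u + 1)·exp(u)
u_0 = 0.149000: f = -4.627060, f' = 1.333613 → u_1 = 0.149000 - (-4.627060)/(1.333613) = 3.618566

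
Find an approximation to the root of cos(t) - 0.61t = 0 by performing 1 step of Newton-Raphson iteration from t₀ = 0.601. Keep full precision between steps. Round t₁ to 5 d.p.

f'(t) = -sin(t) - 0.61
t_0 = 0.601000: f = 0.458161, f' = -1.175468 → t_1 = 0.601000 - (0.458161)/(-1.175468) = 0.990769

0.99077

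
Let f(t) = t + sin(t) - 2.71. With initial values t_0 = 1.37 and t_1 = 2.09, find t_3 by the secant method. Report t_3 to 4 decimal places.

Secant update: t_(k+1) = t_k − f(t_k)·(t_k − t_(k-1))/(f(t_k) − f(t_(k-1))).
f(t_0) = -0.360092, f(t_1) = 0.248215
t_2 = 2.090000 - (0.248215)·(2.090000 - 1.370000)/(0.248215 - (-0.360092)) = 1.796210; f(t_2) = 0.060912
t_3 = 1.796210 - (0.060912)·(1.796210 - 2.090000)/(0.060912 - (0.248215)) = 1.700668; f(t_3) = -0.017753

1.7007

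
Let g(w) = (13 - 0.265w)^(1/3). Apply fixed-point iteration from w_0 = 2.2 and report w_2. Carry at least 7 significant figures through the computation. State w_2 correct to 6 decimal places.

2.313740

w_1 = g(2.200000) = 2.315646
w_2 = g(2.315646) = 2.313740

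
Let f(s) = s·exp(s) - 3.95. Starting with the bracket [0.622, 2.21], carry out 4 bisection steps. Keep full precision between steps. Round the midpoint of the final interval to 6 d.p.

1.167875

f(0.622000) = -2.791432, f(2.210000) = 16.195733 (opposite signs)
step 1: m = 1.416000, f(m) = 1.884777 > 0 → root in [0.622000, 1.416000]
step 2: m = 1.019000, f(m) = -1.126939 < 0 → root in [1.019000, 1.416000]
step 3: m = 1.217500, f(m) = 0.163604 > 0 → root in [1.019000, 1.217500]
step 4: m = 1.118250, f(m) = -0.528719 < 0 → root in [1.118250, 1.217500]
Midpoint of [1.118250, 1.217500] = 1.167875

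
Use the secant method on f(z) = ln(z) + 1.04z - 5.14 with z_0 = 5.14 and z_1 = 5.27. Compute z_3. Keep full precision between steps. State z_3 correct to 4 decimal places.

3.6891

f(z_0) = 1.842653, f(z_1) = 2.002830
z_2 = 5.270000 - (2.002830)·(5.270000 - 5.140000)/(2.002830 - (1.842653)) = 3.644501; f(z_2) = -0.056499
z_3 = 3.644501 - (-0.056499)·(3.644501 - 5.270000)/(-0.056499 - (2.002830)) = 3.689098; f(z_3) = 0.002044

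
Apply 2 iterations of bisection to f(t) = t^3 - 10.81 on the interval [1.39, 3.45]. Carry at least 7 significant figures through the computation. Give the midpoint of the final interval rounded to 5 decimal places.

2.16250

f(1.390000) = -8.124381, f(3.450000) = 30.253625 (opposite signs)
step 1: m = 2.420000, f(m) = 3.362488 > 0 → root in [1.390000, 2.420000]
step 2: m = 1.905000, f(m) = -3.896707 < 0 → root in [1.905000, 2.420000]
Midpoint of [1.905000, 2.420000] = 2.162500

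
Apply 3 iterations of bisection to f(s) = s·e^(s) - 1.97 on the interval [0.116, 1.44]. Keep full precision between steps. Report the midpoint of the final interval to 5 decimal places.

f(0.116000) = -1.839732, f(1.440000) = 4.107802 (opposite signs)
step 1: m = 0.778000, f(m) = -0.276206 < 0 → root in [0.778000, 1.440000]
step 2: m = 1.109000, f(m) = 1.391740 > 0 → root in [0.778000, 1.109000]
step 3: m = 0.943500, f(m) = 0.453811 > 0 → root in [0.778000, 0.943500]
Midpoint of [0.778000, 0.943500] = 0.860750

0.86075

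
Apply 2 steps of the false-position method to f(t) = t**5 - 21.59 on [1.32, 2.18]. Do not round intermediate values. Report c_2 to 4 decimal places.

1.7856

f(1.320000) = -17.582536, f(2.180000) = 27.645967
step 1: c = 1.654324, f(c) = -9.199094 < 0 → new bracket [1.654324, 2.180000]
step 2: c = 1.785569, f(c) = -3.439702 < 0 → new bracket [1.785569, 2.180000]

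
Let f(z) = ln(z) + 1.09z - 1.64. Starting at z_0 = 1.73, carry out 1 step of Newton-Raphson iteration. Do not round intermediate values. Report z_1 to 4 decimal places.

1.2541

f'(z) = 1/z + 1.09
z_0 = 1.730000: f = 0.793821, f' = 1.668035 → z_1 = 1.730000 - (0.793821)/(1.668035) = 1.254098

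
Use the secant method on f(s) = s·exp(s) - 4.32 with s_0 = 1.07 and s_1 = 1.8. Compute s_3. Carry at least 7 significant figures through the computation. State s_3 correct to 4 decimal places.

1.2232

Secant update: s_(k+1) = s_k − f(s_k)·(s_k − s_(k-1))/(f(s_k) − f(s_(k-1))).
f(s_0) = -1.200544, f(s_1) = 6.569365
s_2 = 1.800000 - (6.569365)·(1.800000 - 1.070000)/(6.569365 - (-1.200544)) = 1.182794; f(s_2) = -0.459978
s_3 = 1.182794 - (-0.459978)·(1.182794 - 1.800000)/(-0.459978 - (6.569365)) = 1.223182; f(s_3) = -0.163650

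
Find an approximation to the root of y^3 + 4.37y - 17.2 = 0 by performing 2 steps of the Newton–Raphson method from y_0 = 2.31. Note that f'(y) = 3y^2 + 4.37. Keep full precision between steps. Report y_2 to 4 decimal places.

2.0281

y_0 = 2.310000: f = 5.221091, f' = 20.378300 → y_1 = 2.310000 - (5.221091)/(20.378300) = 2.053792
y_1 = 2.053792: f = 0.438086, f' = 17.024180 → y_2 = 2.053792 - (0.438086)/(17.024180) = 2.028058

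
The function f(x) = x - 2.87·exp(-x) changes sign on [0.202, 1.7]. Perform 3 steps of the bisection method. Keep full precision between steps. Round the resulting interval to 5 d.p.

[0.95100, 1.13825]

f(0.202000) = -2.143062, f(1.700000) = 1.175698 (opposite signs)
step 1: m = 0.951000, f(m) = -0.157837 < 0 → root in [0.951000, 1.700000]
step 2: m = 1.325500, f(m) = 0.563027 > 0 → root in [0.951000, 1.325500]
step 3: m = 1.138250, f(m) = 0.218762 > 0 → root in [0.951000, 1.138250]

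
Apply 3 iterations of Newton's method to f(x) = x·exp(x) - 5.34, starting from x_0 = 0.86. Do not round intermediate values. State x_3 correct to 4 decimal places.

1.3655

f'(x) = (x + 1)·exp(x)
x_0 = 0.860000: f = -3.307682, f' = 4.395479 → x_1 = 0.860000 - (-3.307682)/(4.395479) = 1.612519
x_1 = 1.612519: f = 2.747476, f' = 13.102906 → x_2 = 1.612519 - (2.747476)/(13.102906) = 1.402835
x_2 = 1.402835: f = 0.364923, f' = 9.771634 → x_3 = 1.402835 - (0.364923)/(9.771634) = 1.365489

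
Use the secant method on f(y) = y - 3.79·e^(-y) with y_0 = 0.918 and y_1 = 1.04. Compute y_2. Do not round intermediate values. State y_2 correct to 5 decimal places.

f(y_0) = -0.595411, f(y_1) = -0.299593
y_2 = 1.040000 - (-0.299593)·(1.040000 - 0.918000)/(-0.299593 - (-0.595411)) = 1.163557; f(y_2) = -0.020337

1.16356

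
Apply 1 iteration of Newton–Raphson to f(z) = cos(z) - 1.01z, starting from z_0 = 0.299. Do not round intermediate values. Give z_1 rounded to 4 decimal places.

f'(z) = -sin(z) - 1.01
z_0 = 0.299000: f = 0.653642, f' = -1.304565 → z_1 = 0.299000 - (0.653642)/(-1.304565) = 0.800042

0.8000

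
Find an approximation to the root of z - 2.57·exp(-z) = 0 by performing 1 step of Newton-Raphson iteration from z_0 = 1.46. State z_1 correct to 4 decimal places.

f'(z) = 1 + 2.57·exp(-z)
z_0 = 1.460000: f = 0.863153, f' = 1.596847 → z_1 = 1.460000 - (0.863153)/(1.596847) = 0.919464

0.9195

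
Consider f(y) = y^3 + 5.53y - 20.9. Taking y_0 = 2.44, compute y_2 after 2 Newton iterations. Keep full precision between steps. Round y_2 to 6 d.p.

2.101774

f'(y) = 3y^2 + 5.53
y_0 = 2.440000: f = 7.119984, f' = 23.390800 → y_1 = 2.440000 - (7.119984)/(23.390800) = 2.135608
y_1 = 2.135608: f = 0.650030, f' = 19.212458 → y_2 = 2.135608 - (0.650030)/(19.212458) = 2.101774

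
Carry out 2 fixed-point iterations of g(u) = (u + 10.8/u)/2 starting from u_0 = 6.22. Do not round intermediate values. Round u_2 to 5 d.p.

3.34649

u_1 = g(6.220000) = 3.978167
u_2 = g(3.978167) = 3.346493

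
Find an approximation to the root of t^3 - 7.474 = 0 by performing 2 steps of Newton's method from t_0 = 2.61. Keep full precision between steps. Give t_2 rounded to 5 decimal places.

1.96568

f'(t) = 3t^2
t_0 = 2.610000: f = 10.305581, f' = 20.436300 → t_1 = 2.610000 - (10.305581)/(20.436300) = 2.105722
t_1 = 2.105722: f = 1.862906, f' = 13.302193 → t_2 = 2.105722 - (1.862906)/(13.302193) = 1.965677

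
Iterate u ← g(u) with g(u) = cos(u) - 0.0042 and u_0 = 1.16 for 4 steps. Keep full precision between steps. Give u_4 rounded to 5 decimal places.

0.81965

u_1 = g(1.160000) = 0.395140
u_2 = g(0.395140) = 0.918743
u_3 = g(0.918743) = 0.602620
u_4 = g(0.602620) = 0.819654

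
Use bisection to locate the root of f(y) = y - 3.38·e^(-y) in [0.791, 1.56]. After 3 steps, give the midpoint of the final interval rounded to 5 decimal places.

f(0.791000) = -0.741462, f(1.560000) = 0.849740 (opposite signs)
step 1: m = 1.175500, f(m) = 0.132214 > 0 → root in [0.791000, 1.175500]
step 2: m = 0.983250, f(m) = -0.281185 < 0 → root in [0.983250, 1.175500]
step 3: m = 1.079375, f(m) = -0.069175 < 0 → root in [1.079375, 1.175500]
Midpoint of [1.079375, 1.175500] = 1.127438

1.12744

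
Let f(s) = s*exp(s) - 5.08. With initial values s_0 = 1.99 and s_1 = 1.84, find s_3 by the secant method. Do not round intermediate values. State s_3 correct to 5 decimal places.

f(s_0) = 9.477912, f(s_1) = 6.505630
s_2 = 1.840000 - (6.505630)·(1.840000 - 1.990000)/(6.505630 - (9.477912)) = 1.511685; f(s_2) = 1.774532
s_3 = 1.511685 - (1.774532)·(1.511685 - 1.840000)/(1.774532 - (6.505630)) = 1.388541; f(s_3) = 0.486659

1.38854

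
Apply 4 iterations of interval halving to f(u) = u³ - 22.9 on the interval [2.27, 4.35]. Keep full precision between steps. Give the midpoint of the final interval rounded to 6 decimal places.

2.855000

f(2.270000) = -11.202917, f(4.350000) = 59.412875 (opposite signs)
step 1: m = 3.310000, f(m) = 13.364691 > 0 → root in [2.270000, 3.310000]
step 2: m = 2.790000, f(m) = -1.182361 < 0 → root in [2.790000, 3.310000]
step 3: m = 3.050000, f(m) = 5.472625 > 0 → root in [2.790000, 3.050000]
step 4: m = 2.920000, f(m) = 1.997088 > 0 → root in [2.790000, 2.920000]
Midpoint of [2.790000, 2.920000] = 2.855000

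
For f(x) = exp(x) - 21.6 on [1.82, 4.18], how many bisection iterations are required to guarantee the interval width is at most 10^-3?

Initial width b − a = 4.18 − 1.82 = 2.360000.
After n steps the width is (b−a)/2^n; need (b−a)/2^n ≤ 10^-3.
So n ≥ log₂(2.360000/10^-3) = log₂(2360.0000) ≈ 11.2046.
Hence n = 12.

12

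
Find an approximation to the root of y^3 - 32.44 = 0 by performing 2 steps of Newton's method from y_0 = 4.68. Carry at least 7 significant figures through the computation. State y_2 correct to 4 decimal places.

3.2372

f'(y) = 3y^2
y_0 = 4.680000: f = 70.063232, f' = 65.707200 → y_1 = 4.680000 - (70.063232)/(65.707200) = 3.613705
y_1 = 3.613705: f = 14.750897, f' = 39.176600 → y_2 = 3.613705 - (14.750897)/(39.176600) = 3.237182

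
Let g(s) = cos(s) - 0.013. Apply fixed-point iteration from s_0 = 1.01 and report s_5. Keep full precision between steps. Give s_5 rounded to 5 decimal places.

s_1 = g(1.010000) = 0.518861
s_2 = g(0.518861) = 0.855385
s_3 = g(0.855385) = 0.642928
s_4 = g(0.642928) = 0.787344
s_5 = g(0.787344) = 0.692730

0.69273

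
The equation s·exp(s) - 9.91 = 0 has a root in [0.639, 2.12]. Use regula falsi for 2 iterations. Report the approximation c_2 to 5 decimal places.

1.66021

f(0.639000) = -8.699360, f(2.120000) = 7.752011
step 1: c = 1.422142, f(c) = -4.013816 < 0 → new bracket [1.422142, 2.120000]
step 2: c = 1.660210, f(c) = -1.176602 < 0 → new bracket [1.660210, 2.120000]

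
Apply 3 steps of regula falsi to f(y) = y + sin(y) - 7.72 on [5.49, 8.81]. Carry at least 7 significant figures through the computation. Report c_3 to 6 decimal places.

7.045868

False-position update: c = (a·f(b) − b·f(a))/(f(b) − f(a)); replace the endpoint whose sign matches f(c).
f(5.490000) = -2.942592, f(8.810000) = 1.666777
step 1: c = 7.609467, f(c) = 0.859722 > 0 → new bracket [5.490000, 7.609467]
step 2: c = 7.130245, f(c) = 0.159582 > 0 → new bracket [5.490000, 7.130245]
step 3: c = 7.045868, f(c) = 0.016731 > 0 → new bracket [5.490000, 7.045868]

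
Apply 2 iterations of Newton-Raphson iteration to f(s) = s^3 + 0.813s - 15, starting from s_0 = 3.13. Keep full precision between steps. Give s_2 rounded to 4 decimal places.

2.3672

f'(s) = 3s^2 + 0.813
s_0 = 3.130000: f = 18.208987, f' = 30.203700 → s_1 = 3.130000 - (18.208987)/(30.203700) = 2.527127
s_1 = 2.527127: f = 3.193730, f' = 19.972117 → s_2 = 2.527127 - (3.193730)/(19.972117) = 2.367218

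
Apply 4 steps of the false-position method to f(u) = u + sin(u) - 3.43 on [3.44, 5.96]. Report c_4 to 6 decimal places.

4.231971

f(3.440000) = -0.283998, f(5.960000) = 2.212411
step 1: c = 3.726682, f(c) = -0.255592 < 0 → new bracket [3.726682, 5.960000]
step 2: c = 3.957969, f(c) = -0.200700 < 0 → new bracket [3.957969, 5.960000]
step 3: c = 4.124479, f(c) = -0.137623 < 0 → new bracket [4.124479, 5.960000]
step 4: c = 4.231971, f(c) = -0.084831 < 0 → new bracket [4.231971, 5.960000]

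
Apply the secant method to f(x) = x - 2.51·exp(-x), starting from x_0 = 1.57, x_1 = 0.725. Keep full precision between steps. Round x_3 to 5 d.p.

0.96253

f(x_0) = 1.047807, f(x_1) = -0.490655
x_2 = 0.725000 - (-0.490655)·(0.725000 - 1.570000)/(-0.490655 - (1.047807)) = 0.994492; f(x_2) = 0.066015
x_3 = 0.994492 - (0.066015)·(0.994492 - 0.725000)/(0.066015 - (-0.490655)) = 0.962533; f(x_3) = 0.003904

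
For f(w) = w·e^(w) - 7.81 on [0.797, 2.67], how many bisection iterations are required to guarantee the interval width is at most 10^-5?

Initial width b − a = 2.67 − 0.797 = 1.873000.
After n steps the width is (b−a)/2^n; need (b−a)/2^n ≤ 10^-5.
So n ≥ log₂(1.873000/10^-5) = log₂(187300.0000) ≈ 17.5150.
Hence n = 18.

18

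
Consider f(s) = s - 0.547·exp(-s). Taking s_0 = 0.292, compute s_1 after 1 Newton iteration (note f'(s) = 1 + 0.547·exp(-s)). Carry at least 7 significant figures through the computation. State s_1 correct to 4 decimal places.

Newton update: s ← s − f(s)/f'(s).
s_0 = 0.292000: f = -0.116482, f' = 1.408482 → s_1 = 0.292000 - (-0.116482)/(1.408482) = 0.374701

0.3747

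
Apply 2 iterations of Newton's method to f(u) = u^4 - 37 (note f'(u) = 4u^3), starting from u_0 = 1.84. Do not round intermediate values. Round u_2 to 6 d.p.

2.542046

Newton update: u ← u − f(u)/f'(u).
u_0 = 1.840000: f = -25.537713, f' = 24.918016 → u_1 = 1.840000 - (-25.537713)/(24.918016) = 2.864869
u_1 = 2.864869: f = 30.362675, f' = 94.053397 → u_2 = 2.864869 - (30.362675)/(94.053397) = 2.542046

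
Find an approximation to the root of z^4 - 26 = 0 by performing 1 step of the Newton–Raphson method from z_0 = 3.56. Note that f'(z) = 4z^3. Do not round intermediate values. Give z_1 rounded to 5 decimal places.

2.81407

z_0 = 3.560000: f = 134.620137, f' = 180.472064 → z_1 = 3.560000 - (134.620137)/(180.472064) = 2.814067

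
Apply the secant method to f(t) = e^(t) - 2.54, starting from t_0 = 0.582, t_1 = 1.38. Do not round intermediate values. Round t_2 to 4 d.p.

0.8560

Secant update: t_(k+1) = t_k − f(t_k)·(t_k − t_(k-1))/(f(t_k) − f(t_(k-1))).
f(t_0) = -0.750386, f(t_1) = 1.434902
t_2 = 1.380000 - (1.434902)·(1.380000 - 0.582000)/(1.434902 - (-0.750386)) = 0.856018; f(t_2) = -0.186231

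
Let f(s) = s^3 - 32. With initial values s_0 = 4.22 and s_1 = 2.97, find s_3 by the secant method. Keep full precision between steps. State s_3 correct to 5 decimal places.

f(s_0) = 43.151448, f(s_1) = -5.801927
s_2 = 2.970000 - (-5.801927)·(2.970000 - 4.220000)/(-5.801927 - (43.151448)) = 3.118149; f(s_2) = -1.682686
s_3 = 3.118149 - (-1.682686)·(3.118149 - 2.970000)/(-1.682686 - (-5.801927)) = 3.178667; f(s_3) = 0.117023

3.17867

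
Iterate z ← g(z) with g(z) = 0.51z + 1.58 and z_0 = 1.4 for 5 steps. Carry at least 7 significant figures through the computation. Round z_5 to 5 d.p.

3.16154

z_1 = g(1.400000) = 2.294000
z_2 = g(2.294000) = 2.749940
z_3 = g(2.749940) = 2.982469
z_4 = g(2.982469) = 3.101059
z_5 = g(3.101059) = 3.161540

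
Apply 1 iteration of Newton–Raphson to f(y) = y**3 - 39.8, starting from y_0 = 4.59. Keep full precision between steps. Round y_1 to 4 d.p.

Newton update: y ← y − f(y)/f'(y).
f'(y) = 3y**2
y_0 = 4.590000: f = 56.902579, f' = 63.204300 → y_1 = 4.590000 - (56.902579)/(63.204300) = 3.689704

3.6897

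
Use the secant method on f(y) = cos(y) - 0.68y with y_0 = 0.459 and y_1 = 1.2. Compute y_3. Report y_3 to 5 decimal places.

f(y_0) = 0.584376, f(y_1) = -0.453642
y_2 = 1.200000 - (-0.453642)·(1.200000 - 0.459000)/(-0.453642 - (0.584376)) = 0.876163; f(y_2) = 0.044313
y_3 = 0.876163 - (0.044313)·(0.876163 - 1.200000)/(0.044313 - (-0.453642)) = 0.904981; f(y_3) = 0.002313

0.90498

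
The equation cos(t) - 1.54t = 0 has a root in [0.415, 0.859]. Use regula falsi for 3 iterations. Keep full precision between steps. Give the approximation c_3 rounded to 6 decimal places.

0.552652

f(0.415000) = 0.276016, f(0.859000) = -0.669665
step 1: c = 0.544590, f(c) = 0.016670 > 0 → new bracket [0.544590, 0.859000]
step 2: c = 0.552227, f(c) = 0.000929 > 0 → new bracket [0.552227, 0.859000]
step 3: c = 0.552652, f(c) = 0.000051 > 0 → new bracket [0.552652, 0.859000]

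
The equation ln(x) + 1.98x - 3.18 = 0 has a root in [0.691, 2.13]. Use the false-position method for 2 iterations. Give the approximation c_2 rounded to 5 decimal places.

False-position update: c = (a·f(b) − b·f(a))/(f(b) − f(a)); replace the endpoint whose sign matches f(c).
f(0.691000) = -2.181435, f(2.130000) = 1.793522
step 1: c = 1.480716, f(c) = 0.144342 > 0 → new bracket [0.691000, 1.480716]
step 2: c = 1.431704, f(c) = 0.013640 > 0 → new bracket [0.691000, 1.431704]

1.43170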